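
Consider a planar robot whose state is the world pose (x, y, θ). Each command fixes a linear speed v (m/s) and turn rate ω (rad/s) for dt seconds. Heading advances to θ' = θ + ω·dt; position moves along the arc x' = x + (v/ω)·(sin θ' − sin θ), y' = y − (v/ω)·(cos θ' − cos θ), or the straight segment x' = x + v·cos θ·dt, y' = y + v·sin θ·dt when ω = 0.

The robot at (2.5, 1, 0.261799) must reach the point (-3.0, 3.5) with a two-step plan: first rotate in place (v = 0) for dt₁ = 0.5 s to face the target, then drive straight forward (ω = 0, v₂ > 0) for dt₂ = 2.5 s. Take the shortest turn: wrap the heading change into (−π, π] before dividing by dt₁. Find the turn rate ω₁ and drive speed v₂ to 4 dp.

heading to target = atan2(3.5−1, -3−2.5) = 2.7150
Δθ = wrap(2.7150 − 0.2618) = 2.4532; ω₁ = Δθ/dt₁ = 4.9063
distance = √((-3−2.5)² + (3.5−1)²) = 6.0415; v₂ = distance/dt₂ = 2.4166

ω₁ = 4.9063, v₂ = 2.4166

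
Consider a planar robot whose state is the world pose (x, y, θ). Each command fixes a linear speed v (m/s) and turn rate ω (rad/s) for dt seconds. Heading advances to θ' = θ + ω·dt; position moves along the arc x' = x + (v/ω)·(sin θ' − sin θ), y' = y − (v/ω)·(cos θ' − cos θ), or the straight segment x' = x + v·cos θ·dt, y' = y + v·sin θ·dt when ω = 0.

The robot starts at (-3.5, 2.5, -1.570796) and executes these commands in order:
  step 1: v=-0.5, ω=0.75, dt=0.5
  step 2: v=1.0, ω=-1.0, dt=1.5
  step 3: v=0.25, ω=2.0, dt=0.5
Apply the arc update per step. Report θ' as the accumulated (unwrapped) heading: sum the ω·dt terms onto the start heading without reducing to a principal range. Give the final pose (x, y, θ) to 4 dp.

(-4.1158, 1.3784, -1.6958)

step 1: θ'=-1.1958 (R=-0.6667) → pose (-3.5463, 2.7442, -1.1958)
step 2: θ'=-2.6958 (R=-1.0000) → pose (-4.0457, 1.4756, -2.6958)
step 3: θ'=-1.6958 (R=0.1250) → pose (-4.1158, 1.3784, -1.6958)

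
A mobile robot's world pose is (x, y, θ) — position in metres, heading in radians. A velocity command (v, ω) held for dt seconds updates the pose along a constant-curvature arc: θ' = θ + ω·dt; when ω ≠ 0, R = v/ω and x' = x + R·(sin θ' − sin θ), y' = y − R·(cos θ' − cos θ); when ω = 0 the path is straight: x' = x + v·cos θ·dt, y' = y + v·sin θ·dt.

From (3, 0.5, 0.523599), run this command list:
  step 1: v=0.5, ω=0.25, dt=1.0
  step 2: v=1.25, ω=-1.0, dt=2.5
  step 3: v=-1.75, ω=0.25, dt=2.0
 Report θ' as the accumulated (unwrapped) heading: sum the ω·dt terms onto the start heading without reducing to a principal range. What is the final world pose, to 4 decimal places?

step 1: θ'=0.7736 (R=2.0000) → pose (3.3974, 0.8012, 0.7736)
step 2: θ'=-1.7264 (R=-1.2500) → pose (5.5057, -0.2867, -1.7264)
step 3: θ'=-1.2264 (R=-7.0000) → pose (5.1793, 3.1615, -1.2264)

(5.1793, 3.1615, -1.2264)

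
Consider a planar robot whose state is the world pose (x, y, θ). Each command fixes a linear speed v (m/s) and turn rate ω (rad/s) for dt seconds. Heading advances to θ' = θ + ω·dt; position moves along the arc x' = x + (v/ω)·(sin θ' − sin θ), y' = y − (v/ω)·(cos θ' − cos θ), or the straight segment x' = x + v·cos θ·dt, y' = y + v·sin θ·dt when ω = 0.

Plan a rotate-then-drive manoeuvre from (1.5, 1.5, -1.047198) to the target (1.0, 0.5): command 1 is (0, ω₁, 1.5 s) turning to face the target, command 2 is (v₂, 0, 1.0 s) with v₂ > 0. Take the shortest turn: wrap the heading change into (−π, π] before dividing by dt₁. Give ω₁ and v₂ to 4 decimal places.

heading to target = atan2(0.5−1.5, 1−1.5) = -2.0344
Δθ = wrap(-2.0344 − -1.0472) = -0.9872; ω₁ = Δθ/dt₁ = -0.6582
distance = √((1−1.5)² + (0.5−1.5)²) = 1.1180; v₂ = distance/dt₂ = 1.1180

ω₁ = -0.6582, v₂ = 1.1180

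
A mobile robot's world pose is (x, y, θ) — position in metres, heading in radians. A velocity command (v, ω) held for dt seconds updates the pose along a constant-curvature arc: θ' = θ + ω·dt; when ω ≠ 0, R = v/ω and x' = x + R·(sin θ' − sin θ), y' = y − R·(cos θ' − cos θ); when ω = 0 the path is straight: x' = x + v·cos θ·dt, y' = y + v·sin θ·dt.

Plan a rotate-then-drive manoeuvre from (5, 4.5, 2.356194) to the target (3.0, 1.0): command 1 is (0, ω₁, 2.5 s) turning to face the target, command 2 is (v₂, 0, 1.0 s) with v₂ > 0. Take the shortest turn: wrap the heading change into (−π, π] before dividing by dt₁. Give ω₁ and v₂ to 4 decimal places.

ω₁ = 0.7348, v₂ = 4.0311

heading to target = atan2(1−4.5, 3−5) = -2.0899
Δθ = wrap(-2.0899 − 2.3562) = 1.8370; ω₁ = Δθ/dt₁ = 0.7348
distance = √((3−5)² + (1−4.5)²) = 4.0311; v₂ = distance/dt₂ = 4.0311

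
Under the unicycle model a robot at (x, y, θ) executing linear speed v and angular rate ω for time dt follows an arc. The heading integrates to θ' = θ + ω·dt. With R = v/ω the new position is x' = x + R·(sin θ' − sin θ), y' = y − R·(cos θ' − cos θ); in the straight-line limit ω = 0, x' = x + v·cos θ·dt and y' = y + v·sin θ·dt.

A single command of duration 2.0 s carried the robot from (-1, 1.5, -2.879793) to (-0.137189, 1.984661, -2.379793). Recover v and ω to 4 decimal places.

Δθ = -2.379793 − -2.879793 = 0.500000
ω = Δθ/dt = 0.500000/2.0 = 0.2500
R = Δx/(sin θ' − sin θ) = -2.0000
v = R·ω = -2.0000·0.2500 = -0.5000

v = -0.5000, ω = 0.2500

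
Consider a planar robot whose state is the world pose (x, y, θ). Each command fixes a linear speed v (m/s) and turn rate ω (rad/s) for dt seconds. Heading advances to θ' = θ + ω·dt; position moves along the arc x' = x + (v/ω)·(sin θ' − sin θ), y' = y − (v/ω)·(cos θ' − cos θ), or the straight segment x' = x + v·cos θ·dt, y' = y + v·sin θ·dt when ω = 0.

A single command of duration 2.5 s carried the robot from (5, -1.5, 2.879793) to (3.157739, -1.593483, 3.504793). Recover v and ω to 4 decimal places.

v = 0.7500, ω = 0.2500

Δθ = 3.504793 − 2.879793 = 0.625000
ω = Δθ/dt = 0.625000/2.5 = 0.2500
R = Δx/(sin θ' − sin θ) = 3.0000
v = R·ω = 3.0000·0.2500 = 0.7500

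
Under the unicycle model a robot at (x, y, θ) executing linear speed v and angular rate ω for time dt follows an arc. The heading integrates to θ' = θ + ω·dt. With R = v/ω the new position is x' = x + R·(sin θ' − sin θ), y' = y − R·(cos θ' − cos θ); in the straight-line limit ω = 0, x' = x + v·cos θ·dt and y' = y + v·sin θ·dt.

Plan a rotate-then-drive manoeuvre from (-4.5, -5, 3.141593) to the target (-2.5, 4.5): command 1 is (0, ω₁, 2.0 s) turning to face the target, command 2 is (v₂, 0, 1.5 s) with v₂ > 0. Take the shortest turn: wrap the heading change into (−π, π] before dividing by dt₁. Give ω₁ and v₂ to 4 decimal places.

ω₁ = -0.8891, v₂ = 6.4722

heading to target = atan2(4.5−-5, -2.5−-4.5) = 1.3633
Δθ = wrap(1.3633 − 3.1416) = -1.7783; ω₁ = Δθ/dt₁ = -0.8891
distance = √((-2.5−-4.5)² + (4.5−-5)²) = 9.7082; v₂ = distance/dt₂ = 6.4722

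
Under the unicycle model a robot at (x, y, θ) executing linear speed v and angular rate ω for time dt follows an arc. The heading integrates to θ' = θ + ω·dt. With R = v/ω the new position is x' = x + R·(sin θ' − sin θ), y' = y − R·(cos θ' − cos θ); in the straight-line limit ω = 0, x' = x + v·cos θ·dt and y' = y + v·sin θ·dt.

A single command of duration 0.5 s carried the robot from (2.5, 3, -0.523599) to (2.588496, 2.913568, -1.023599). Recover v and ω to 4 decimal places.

v = 0.2500, ω = -1.0000

Δθ = -1.023599 − -0.523599 = -0.500000
ω = Δθ/dt = -0.500000/0.5 = -1.0000
R = Δx/(sin θ' − sin θ) = -0.2500
v = R·ω = -0.2500·-1.0000 = 0.2500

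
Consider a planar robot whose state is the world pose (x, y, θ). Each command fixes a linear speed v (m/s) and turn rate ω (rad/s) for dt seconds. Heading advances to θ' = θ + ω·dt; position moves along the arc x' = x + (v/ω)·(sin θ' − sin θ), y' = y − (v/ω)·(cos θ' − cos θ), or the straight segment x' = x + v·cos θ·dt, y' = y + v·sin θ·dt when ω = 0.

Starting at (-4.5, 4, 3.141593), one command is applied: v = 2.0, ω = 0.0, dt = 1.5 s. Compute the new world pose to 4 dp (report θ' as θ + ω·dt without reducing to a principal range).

(-7.5000, 4.0000, 3.1416)

θ' = 3.1416 + 0.0·1.5 = 3.1416
ω = 0 → straight: x' = -4.5 + 2.0·cos(3.1416)·1.5 = -7.5000
y' = 4 + 2.0·sin(3.1416)·1.5 = 4.0000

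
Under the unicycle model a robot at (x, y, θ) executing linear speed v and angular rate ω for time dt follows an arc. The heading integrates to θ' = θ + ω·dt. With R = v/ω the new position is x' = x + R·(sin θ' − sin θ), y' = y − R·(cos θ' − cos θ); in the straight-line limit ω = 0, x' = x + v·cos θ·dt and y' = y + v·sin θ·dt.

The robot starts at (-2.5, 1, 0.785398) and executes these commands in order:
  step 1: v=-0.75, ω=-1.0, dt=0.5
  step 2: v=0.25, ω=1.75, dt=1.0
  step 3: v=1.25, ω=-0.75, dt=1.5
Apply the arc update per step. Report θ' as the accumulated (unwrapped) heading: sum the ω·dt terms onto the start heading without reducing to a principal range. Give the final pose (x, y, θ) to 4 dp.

(-2.5579, 2.7809, 0.9104)

step 1: θ'=0.2854 (R=0.7500) → pose (-2.8192, 0.8107, 0.2854)
step 2: θ'=2.0354 (R=0.1429) → pose (-2.7317, 1.0118, 2.0354)
step 3: θ'=0.9104 (R=-1.6667) → pose (-2.5579, 2.7809, 0.9104)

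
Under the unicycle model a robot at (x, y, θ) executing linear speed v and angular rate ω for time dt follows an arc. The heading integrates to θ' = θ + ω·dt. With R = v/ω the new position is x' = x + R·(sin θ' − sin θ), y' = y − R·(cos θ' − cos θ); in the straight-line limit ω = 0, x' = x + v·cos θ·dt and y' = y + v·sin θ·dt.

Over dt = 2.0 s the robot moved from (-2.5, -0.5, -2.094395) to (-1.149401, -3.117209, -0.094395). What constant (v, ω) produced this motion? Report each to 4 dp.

Δθ = -0.094395 − -2.094395 = 2.000000
ω = Δθ/dt = 2.000000/2.0 = 1.0000
R = −Δy/(cos θ' − cos θ) = 1.7500
v = R·ω = 1.7500·1.0000 = 1.7500

v = 1.7500, ω = 1.0000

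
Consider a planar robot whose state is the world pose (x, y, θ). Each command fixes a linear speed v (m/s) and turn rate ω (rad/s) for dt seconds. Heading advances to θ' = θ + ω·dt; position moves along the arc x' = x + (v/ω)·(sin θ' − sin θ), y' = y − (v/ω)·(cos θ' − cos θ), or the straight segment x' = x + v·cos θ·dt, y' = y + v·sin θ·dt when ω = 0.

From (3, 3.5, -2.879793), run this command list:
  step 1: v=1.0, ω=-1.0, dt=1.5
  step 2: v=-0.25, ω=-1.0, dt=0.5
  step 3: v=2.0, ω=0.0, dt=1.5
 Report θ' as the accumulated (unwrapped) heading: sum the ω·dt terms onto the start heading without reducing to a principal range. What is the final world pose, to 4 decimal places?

(2.3061, 6.9742, -4.8798)

step 1: θ'=-4.3798 (R=-1.0000) → pose (1.7960, 4.1394, -4.3798)
step 2: θ'=-4.8798 (R=0.2500) → pose (1.8062, 4.0161, -4.8798)
step 3: θ'=-4.8798 (straight) → pose (2.3061, 6.9742, -4.8798)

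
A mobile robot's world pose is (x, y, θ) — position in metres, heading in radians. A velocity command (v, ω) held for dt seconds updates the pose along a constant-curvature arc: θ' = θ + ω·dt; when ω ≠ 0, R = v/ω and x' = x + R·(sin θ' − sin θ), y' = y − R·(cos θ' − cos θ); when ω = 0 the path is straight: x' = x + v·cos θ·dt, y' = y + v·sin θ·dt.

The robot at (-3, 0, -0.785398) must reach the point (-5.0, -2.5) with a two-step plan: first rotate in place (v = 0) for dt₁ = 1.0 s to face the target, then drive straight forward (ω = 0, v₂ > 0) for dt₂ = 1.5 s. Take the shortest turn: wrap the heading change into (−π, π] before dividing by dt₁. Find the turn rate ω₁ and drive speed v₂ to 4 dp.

heading to target = atan2(-2.5−0, -5−-3) = -2.2455
Δθ = wrap(-2.2455 − -0.7854) = -1.4601; ω₁ = Δθ/dt₁ = -1.4601
distance = √((-5−-3)² + (-2.5−0)²) = 3.2016; v₂ = distance/dt₂ = 2.1344

ω₁ = -1.4601, v₂ = 2.1344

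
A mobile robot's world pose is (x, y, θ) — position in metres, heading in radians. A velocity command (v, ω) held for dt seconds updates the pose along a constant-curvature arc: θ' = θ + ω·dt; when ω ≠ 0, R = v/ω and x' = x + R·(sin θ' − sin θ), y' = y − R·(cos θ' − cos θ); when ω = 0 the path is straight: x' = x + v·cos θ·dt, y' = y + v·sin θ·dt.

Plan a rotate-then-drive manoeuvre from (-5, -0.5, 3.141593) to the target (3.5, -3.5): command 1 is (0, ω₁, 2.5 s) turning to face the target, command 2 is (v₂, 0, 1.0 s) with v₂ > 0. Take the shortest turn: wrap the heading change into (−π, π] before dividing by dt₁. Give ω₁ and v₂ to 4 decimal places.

ω₁ = 1.1209, v₂ = 9.0139

heading to target = atan2(-3.5−-0.5, 3.5−-5) = -0.3393
Δθ = wrap(-0.3393 − 3.1416) = 2.8023; ω₁ = Δθ/dt₁ = 1.1209
distance = √((3.5−-5)² + (-3.5−-0.5)²) = 9.0139; v₂ = distance/dt₂ = 9.0139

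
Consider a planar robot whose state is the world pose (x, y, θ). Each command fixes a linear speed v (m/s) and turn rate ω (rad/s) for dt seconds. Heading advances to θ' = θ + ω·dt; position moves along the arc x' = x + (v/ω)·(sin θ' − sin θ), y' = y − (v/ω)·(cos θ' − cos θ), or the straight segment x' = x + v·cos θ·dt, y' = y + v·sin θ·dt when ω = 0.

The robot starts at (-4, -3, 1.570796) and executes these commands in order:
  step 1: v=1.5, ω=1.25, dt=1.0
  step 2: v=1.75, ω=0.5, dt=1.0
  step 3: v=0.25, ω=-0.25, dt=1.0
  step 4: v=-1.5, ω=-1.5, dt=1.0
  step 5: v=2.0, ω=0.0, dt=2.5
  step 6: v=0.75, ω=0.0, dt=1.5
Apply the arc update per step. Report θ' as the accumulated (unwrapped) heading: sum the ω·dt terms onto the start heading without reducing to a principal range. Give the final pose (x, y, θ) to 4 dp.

(-5.8688, 3.3753, 1.5708)

step 1: θ'=2.8208 (R=1.2000) → pose (-4.8216, -1.8612, 2.8208)
step 2: θ'=3.3208 (R=3.5000) → pose (-6.5491, -1.7387, 3.3208)
step 3: θ'=3.0708 (R=-1.0000) → pose (-6.7981, -1.7522, 3.0708)
step 4: θ'=1.5708 (R=1.0000) → pose (-5.8688, -2.7497, 1.5708)
step 5: θ'=1.5708 (straight) → pose (-5.8688, 2.2503, 1.5708)
step 6: θ'=1.5708 (straight) → pose (-5.8688, 3.3753, 1.5708)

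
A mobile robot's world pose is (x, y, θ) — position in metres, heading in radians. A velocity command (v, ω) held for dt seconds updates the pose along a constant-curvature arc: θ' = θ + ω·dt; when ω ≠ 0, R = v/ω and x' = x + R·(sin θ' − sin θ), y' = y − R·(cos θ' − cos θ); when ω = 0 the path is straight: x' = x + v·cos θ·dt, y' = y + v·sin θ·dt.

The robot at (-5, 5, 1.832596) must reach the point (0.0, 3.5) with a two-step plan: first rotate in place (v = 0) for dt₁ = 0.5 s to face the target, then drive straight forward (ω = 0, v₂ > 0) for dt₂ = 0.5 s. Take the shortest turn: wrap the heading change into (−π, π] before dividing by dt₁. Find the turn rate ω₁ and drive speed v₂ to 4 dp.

ω₁ = -4.2481, v₂ = 10.4403

heading to target = atan2(3.5−5, 0−-5) = -0.2915
Δθ = wrap(-0.2915 − 1.8326) = -2.1241; ω₁ = Δθ/dt₁ = -4.2481
distance = √((0−-5)² + (3.5−5)²) = 5.2202; v₂ = distance/dt₂ = 10.4403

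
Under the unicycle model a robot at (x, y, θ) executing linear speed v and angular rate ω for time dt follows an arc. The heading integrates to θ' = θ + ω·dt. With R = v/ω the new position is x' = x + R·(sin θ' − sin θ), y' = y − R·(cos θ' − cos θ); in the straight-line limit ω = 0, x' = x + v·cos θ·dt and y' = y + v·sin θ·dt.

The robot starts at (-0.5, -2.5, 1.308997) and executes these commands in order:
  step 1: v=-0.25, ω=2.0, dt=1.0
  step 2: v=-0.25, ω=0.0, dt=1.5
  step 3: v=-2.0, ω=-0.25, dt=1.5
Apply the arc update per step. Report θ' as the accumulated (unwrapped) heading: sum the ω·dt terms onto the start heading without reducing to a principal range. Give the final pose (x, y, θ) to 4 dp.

(2.9932, -2.6531, 2.9340)

step 1: θ'=3.3090 (R=-0.1250) → pose (-0.3584, -2.6556, 3.3090)
step 2: θ'=3.3090 (straight) → pose (0.0113, -2.5931, 3.3090)
step 3: θ'=2.9340 (R=8.0000) → pose (2.9932, -2.6531, 2.9340)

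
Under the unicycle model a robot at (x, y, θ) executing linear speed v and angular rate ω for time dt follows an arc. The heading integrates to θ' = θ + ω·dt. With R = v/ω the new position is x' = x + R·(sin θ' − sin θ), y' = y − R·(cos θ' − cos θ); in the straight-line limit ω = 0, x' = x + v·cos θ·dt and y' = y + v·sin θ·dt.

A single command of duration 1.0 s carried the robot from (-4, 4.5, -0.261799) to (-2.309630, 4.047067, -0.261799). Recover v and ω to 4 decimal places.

Δθ = -0.261799 − -0.261799 = 0.000000
ω = Δθ/dt = 0.000000/1.0 = 0.0000
ω = 0 → v = (Δx·cos θ + Δy·sin θ)/dt = 1.7500

v = 1.7500, ω = 0.0000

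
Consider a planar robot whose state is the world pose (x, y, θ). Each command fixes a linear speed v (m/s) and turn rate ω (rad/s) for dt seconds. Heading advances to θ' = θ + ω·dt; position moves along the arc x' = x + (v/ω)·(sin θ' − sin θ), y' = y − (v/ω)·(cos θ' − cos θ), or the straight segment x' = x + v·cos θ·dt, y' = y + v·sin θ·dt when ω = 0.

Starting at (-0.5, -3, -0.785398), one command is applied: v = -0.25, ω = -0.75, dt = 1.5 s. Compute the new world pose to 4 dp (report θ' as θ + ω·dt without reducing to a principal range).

(-0.5786, -2.6533, -1.9104)

θ' = -0.7854 + -0.75·1.5 = -1.9104
R = v/ω = -0.25/-0.75 = 0.3333
x' = -0.5 + 0.3333·(sin -1.9104 − sin -0.7854) = -0.5786
y' = -3 − 0.3333·(cos -1.9104 − cos -0.7854) = -2.6533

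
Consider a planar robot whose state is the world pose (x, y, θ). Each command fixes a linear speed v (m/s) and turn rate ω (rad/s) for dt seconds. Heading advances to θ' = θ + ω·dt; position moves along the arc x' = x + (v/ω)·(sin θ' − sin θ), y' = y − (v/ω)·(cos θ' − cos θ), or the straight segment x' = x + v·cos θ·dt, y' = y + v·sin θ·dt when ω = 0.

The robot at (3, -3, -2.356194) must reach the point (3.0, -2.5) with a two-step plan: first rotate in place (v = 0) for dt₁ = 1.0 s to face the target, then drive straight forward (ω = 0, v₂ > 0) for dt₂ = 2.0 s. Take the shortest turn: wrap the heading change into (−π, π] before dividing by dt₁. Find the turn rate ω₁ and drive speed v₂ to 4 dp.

ω₁ = -2.3562, v₂ = 0.2500

heading to target = atan2(-2.5−-3, 3−3) = 1.5708
Δθ = wrap(1.5708 − -2.3562) = -2.3562; ω₁ = Δθ/dt₁ = -2.3562
distance = √((3−3)² + (-2.5−-3)²) = 0.5000; v₂ = distance/dt₂ = 0.2500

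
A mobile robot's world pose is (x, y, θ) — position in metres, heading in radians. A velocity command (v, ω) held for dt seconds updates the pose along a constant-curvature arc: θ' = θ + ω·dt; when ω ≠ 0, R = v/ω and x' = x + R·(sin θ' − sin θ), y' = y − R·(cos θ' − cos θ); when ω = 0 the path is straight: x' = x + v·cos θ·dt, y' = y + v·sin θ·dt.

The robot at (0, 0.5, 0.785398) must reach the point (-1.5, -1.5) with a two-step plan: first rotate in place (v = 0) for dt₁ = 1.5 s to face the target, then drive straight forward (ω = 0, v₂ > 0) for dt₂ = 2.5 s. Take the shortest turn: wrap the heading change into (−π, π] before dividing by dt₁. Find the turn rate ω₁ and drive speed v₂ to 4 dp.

heading to target = atan2(-1.5−0.5, -1.5−0) = -2.2143
Δθ = wrap(-2.2143 − 0.7854) = -2.9997; ω₁ = Δθ/dt₁ = -1.9998
distance = √((-1.5−0)² + (-1.5−0.5)²) = 2.5000; v₂ = distance/dt₂ = 1.0000

ω₁ = -1.9998, v₂ = 1.0000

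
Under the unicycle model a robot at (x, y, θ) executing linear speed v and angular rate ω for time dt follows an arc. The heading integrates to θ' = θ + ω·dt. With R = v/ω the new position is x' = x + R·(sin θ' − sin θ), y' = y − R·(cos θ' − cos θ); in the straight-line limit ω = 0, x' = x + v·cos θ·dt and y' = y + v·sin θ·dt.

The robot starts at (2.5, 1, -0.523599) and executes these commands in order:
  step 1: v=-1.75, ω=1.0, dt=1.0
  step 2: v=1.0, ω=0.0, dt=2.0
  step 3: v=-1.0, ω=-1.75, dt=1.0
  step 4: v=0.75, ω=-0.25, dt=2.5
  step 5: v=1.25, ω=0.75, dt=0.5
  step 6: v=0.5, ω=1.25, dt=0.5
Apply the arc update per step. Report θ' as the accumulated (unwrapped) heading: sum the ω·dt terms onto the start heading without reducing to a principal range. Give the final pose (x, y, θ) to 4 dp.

step 1: θ'=0.4764 (R=-1.7500) → pose (0.8225, 1.0396, 0.4764)
step 2: θ'=0.4764 (straight) → pose (2.5998, 1.9568, 0.4764)
step 3: θ'=-1.2736 (R=0.5714) → pose (1.7914, 2.2972, -1.2736)
step 4: θ'=-1.8986 (R=-3.0000) → pose (1.7631, 0.4528, -1.8986)
step 5: θ'=-1.5236 (R=1.6667) → pose (1.6762, -0.1624, -1.5236)
step 6: θ'=-0.8986 (R=0.4000) → pose (1.7628, -0.3926, -0.8986)

(1.7628, -0.3926, -0.8986)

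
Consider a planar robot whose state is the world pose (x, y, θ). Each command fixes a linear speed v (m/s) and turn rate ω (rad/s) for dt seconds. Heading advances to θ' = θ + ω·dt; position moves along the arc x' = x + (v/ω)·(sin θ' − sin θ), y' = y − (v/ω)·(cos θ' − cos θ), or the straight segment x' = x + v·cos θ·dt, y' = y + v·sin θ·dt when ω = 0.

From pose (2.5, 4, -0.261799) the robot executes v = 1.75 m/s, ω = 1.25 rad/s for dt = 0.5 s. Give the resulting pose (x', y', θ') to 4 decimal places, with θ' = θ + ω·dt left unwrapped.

(3.3597, 4.0436, 0.3632)

θ' = -0.2618 + 1.25·0.5 = 0.3632
R = v/ω = 1.75/1.25 = 1.4000
x' = 2.5 + 1.4000·(sin 0.3632 − sin -0.2618) = 3.3597
y' = 4 − 1.4000·(cos 0.3632 − cos -0.2618) = 4.0436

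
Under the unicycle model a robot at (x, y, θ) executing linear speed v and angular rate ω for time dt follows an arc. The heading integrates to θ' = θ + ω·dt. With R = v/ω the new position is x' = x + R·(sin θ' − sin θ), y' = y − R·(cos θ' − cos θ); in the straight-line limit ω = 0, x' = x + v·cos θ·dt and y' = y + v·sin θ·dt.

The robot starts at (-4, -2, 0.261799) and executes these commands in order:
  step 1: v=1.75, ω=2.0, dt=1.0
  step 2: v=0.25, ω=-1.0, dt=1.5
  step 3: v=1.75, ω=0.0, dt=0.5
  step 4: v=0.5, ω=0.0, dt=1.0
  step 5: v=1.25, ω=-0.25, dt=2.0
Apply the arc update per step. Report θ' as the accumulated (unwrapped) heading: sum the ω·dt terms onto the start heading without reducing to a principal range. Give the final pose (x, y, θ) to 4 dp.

step 1: θ'=2.2618 (R=0.8750) → pose (-3.5522, -0.5972, 2.2618)
step 2: θ'=0.7618 (R=-0.2500) → pose (-3.5321, -0.2569, 0.7618)
step 3: θ'=0.7618 (straight) → pose (-2.8989, 0.3470, 0.7618)
step 4: θ'=0.7618 (straight) → pose (-2.5371, 0.6921, 0.7618)
step 5: θ'=0.2618 (R=-5.0000) → pose (-0.3801, 1.9038, 0.2618)

(-0.3801, 1.9038, 0.2618)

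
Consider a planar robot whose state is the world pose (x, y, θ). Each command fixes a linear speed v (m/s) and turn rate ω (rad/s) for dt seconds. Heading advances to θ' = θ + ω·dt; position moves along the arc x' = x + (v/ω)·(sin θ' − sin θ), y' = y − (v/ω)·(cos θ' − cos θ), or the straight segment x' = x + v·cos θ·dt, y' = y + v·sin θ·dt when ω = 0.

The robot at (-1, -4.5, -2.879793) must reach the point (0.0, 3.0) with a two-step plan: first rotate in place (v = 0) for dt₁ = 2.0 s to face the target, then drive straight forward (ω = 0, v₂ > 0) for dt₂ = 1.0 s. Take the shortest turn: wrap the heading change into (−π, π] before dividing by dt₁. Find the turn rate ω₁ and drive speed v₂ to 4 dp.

heading to target = atan2(3−-4.5, 0−-1) = 1.4382
Δθ = wrap(1.4382 − -2.8798) = -1.9651; ω₁ = Δθ/dt₁ = -0.9826
distance = √((0−-1)² + (3−-4.5)²) = 7.5664; v₂ = distance/dt₂ = 7.5664

ω₁ = -0.9826, v₂ = 7.5664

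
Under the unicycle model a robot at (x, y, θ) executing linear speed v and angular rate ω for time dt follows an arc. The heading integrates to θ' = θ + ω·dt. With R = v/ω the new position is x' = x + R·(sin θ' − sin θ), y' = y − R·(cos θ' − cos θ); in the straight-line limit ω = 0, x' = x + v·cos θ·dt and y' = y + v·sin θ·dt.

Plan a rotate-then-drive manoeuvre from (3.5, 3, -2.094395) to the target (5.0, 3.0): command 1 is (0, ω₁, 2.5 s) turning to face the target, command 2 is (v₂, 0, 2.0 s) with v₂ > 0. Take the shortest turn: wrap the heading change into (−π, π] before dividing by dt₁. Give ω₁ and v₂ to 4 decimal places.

heading to target = atan2(3−3, 5−3.5) = 0.0000
Δθ = wrap(0.0000 − -2.0944) = 2.0944; ω₁ = Δθ/dt₁ = 0.8378
distance = √((5−3.5)² + (3−3)²) = 1.5000; v₂ = distance/dt₂ = 0.7500

ω₁ = 0.8378, v₂ = 0.7500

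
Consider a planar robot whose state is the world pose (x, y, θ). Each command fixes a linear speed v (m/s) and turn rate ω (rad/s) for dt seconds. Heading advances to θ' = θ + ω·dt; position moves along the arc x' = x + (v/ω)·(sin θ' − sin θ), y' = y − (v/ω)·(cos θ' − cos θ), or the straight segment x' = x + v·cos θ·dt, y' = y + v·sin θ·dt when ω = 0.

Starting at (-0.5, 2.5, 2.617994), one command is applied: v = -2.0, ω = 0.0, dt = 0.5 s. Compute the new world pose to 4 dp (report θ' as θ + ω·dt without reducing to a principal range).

θ' = 2.6180 + 0.0·0.5 = 2.6180
ω = 0 → straight: x' = -0.5 + -2.0·cos(2.6180)·0.5 = 0.3660
y' = 2.5 + -2.0·sin(2.6180)·0.5 = 2.0000

(0.3660, 2.0000, 2.6180)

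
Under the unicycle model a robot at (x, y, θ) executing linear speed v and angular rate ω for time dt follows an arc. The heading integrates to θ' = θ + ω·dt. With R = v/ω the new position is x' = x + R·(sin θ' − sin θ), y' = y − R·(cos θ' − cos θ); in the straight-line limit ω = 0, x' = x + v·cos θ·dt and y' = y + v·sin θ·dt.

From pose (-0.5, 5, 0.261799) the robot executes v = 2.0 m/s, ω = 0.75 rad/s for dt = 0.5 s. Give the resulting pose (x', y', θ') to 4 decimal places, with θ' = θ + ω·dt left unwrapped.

(0.3955, 5.4318, 0.6368)

θ' = 0.2618 + 0.75·0.5 = 0.6368
R = v/ω = 2.0/0.75 = 2.6667
x' = -0.5 + 2.6667·(sin 0.6368 − sin 0.2618) = 0.3955
y' = 5 − 2.6667·(cos 0.6368 − cos 0.2618) = 5.4318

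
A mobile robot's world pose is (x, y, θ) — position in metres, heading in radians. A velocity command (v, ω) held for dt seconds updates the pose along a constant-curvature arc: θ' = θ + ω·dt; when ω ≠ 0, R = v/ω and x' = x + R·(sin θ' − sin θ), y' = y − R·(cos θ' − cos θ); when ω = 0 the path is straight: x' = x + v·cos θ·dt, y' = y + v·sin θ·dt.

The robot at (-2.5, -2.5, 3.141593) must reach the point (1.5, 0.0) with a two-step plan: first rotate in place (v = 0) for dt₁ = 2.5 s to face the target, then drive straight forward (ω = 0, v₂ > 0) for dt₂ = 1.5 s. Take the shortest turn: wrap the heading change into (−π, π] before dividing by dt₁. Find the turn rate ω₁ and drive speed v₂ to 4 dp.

heading to target = atan2(0−-2.5, 1.5−-2.5) = 0.5586
Δθ = wrap(0.5586 − 3.1416) = -2.5830; ω₁ = Δθ/dt₁ = -1.0332
distance = √((1.5−-2.5)² + (0−-2.5)²) = 4.7170; v₂ = distance/dt₂ = 3.1447

ω₁ = -1.0332, v₂ = 3.1447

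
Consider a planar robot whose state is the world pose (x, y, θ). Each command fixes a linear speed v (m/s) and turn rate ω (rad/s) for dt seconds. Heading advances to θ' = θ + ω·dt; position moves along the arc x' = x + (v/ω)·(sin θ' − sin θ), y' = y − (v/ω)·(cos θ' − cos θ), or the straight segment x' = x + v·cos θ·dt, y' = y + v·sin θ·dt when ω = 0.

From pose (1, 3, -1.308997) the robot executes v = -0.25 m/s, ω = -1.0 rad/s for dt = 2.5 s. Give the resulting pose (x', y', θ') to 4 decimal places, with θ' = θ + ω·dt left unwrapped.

θ' = -1.3090 + -1.0·2.5 = -3.8090
R = v/ω = -0.25/-1.0 = 0.2500
x' = 1 + 0.2500·(sin -3.8090 − sin -1.3090) = 1.3962
y' = 3 − 0.2500·(cos -3.8090 − cos -1.3090) = 3.2611

(1.3962, 3.2611, -3.8090)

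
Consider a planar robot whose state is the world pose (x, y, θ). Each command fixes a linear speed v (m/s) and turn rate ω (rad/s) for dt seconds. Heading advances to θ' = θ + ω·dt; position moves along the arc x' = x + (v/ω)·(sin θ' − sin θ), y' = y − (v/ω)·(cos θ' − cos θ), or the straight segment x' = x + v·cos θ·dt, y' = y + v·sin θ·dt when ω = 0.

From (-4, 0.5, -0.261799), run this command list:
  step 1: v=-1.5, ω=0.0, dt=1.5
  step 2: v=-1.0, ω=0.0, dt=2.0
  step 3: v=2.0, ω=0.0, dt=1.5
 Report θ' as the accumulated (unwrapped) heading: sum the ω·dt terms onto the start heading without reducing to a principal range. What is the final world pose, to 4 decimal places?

step 1: θ'=-0.2618 (straight) → pose (-6.1733, 1.0823, -0.2618)
step 2: θ'=-0.2618 (straight) → pose (-8.1052, 1.6000, -0.2618)
step 3: θ'=-0.2618 (straight) → pose (-5.2074, 0.8235, -0.2618)

(-5.2074, 0.8235, -0.2618)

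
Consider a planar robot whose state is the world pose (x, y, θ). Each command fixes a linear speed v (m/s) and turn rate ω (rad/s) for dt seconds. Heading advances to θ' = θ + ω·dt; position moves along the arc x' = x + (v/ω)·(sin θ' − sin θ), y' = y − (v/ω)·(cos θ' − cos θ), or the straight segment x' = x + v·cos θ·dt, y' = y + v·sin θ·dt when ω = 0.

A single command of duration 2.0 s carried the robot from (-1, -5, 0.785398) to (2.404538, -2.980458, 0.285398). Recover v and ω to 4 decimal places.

v = 2.0000, ω = -0.2500

Δθ = 0.285398 − 0.785398 = -0.500000
ω = Δθ/dt = -0.500000/2.0 = -0.2500
R = Δx/(sin θ' − sin θ) = -8.0000
v = R·ω = -8.0000·-0.2500 = 2.0000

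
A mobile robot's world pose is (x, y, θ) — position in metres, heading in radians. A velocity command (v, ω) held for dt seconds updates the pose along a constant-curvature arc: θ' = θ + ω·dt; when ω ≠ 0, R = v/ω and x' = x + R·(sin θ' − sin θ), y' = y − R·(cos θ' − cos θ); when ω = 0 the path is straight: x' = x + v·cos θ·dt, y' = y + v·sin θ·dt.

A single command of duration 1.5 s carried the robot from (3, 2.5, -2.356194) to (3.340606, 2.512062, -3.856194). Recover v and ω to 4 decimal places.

v = -0.2500, ω = -1.0000

Δθ = -3.856194 − -2.356194 = -1.500000
ω = Δθ/dt = -1.500000/1.5 = -1.0000
R = Δx/(sin θ' − sin θ) = 0.2500
v = R·ω = 0.2500·-1.0000 = -0.2500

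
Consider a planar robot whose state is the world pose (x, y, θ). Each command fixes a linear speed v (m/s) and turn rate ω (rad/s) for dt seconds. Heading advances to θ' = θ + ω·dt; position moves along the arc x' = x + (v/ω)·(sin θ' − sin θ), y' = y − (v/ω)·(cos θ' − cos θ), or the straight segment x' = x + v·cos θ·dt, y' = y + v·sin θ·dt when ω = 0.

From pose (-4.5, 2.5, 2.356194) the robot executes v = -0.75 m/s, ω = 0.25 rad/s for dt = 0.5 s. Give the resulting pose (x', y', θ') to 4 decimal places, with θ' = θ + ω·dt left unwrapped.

(-4.2190, 2.2521, 2.4812)

θ' = 2.3562 + 0.25·0.5 = 2.4812
R = v/ω = -0.75/0.25 = -3.0000
x' = -4.5 + -3.0000·(sin 2.4812 − sin 2.3562) = -4.2190
y' = 2.5 − -3.0000·(cos 2.4812 − cos 2.3562) = 2.2521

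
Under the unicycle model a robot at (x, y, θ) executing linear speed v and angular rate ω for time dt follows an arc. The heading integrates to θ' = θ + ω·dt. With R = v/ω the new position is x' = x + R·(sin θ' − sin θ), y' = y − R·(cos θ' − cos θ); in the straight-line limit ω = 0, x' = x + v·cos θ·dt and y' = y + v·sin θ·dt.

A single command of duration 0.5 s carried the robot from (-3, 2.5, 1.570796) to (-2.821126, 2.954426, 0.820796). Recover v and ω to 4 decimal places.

Δθ = 0.820796 − 1.570796 = -0.750000
ω = Δθ/dt = -0.750000/0.5 = -1.5000
R = −Δy/(cos θ' − cos θ) = -0.6667
v = R·ω = -0.6667·-1.5000 = 1.0000

v = 1.0000, ω = -1.5000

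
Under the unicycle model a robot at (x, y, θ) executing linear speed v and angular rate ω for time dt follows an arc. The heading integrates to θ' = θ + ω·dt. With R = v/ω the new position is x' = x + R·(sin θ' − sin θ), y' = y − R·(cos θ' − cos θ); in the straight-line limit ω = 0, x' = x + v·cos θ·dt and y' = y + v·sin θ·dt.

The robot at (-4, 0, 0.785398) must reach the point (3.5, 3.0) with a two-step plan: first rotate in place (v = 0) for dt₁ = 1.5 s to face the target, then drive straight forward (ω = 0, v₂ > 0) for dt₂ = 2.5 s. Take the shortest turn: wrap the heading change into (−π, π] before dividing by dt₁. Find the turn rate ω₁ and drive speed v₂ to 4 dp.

ω₁ = -0.2699, v₂ = 3.2311

heading to target = atan2(3−0, 3.5−-4) = 0.3805
Δθ = wrap(0.3805 − 0.7854) = -0.4049; ω₁ = Δθ/dt₁ = -0.2699
distance = √((3.5−-4)² + (3−0)²) = 8.0777; v₂ = distance/dt₂ = 3.2311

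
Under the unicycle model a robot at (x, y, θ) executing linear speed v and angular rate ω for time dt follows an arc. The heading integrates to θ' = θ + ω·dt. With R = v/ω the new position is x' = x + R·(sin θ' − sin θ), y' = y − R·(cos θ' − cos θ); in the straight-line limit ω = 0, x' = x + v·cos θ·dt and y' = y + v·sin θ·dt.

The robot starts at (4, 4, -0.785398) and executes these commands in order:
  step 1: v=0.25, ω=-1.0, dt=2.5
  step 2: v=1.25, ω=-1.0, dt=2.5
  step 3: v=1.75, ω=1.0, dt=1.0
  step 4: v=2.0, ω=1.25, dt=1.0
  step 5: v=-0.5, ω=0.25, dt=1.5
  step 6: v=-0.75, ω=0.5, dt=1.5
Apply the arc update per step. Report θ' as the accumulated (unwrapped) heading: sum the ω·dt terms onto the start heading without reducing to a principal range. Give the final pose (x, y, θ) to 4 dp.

step 1: θ'=-3.2854 (R=-0.2500) → pose (3.7874, 3.5758, -3.2854)
step 2: θ'=-5.7854 (R=-1.2500) → pose (3.3697, 5.9112, -5.7854)
step 3: θ'=-4.7854 (R=1.7500) → pose (4.2794, 7.3212, -4.7854)
step 4: θ'=-3.5354 (R=1.6000) → pose (3.2976, 8.9154, -3.5354)
step 5: θ'=-3.1604 (R=-2.0000) → pose (4.0274, 8.7627, -3.1604)
step 6: θ'=-2.4104 (R=-1.5000) → pose (5.0573, 9.1458, -2.4104)

(5.0573, 9.1458, -2.4104)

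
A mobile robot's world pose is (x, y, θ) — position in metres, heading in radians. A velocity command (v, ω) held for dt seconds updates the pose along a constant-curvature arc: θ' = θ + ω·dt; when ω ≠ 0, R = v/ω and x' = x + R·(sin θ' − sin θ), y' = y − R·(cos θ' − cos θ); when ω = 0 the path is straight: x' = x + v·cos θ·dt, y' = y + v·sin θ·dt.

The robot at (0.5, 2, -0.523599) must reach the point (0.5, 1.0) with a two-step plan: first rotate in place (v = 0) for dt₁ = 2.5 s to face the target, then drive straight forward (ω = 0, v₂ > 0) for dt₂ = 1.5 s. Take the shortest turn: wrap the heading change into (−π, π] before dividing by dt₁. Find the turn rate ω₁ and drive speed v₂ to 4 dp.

heading to target = atan2(1−2, 0.5−0.5) = -1.5708
Δθ = wrap(-1.5708 − -0.5236) = -1.0472; ω₁ = Δθ/dt₁ = -0.4189
distance = √((0.5−0.5)² + (1−2)²) = 1.0000; v₂ = distance/dt₂ = 0.6667

ω₁ = -0.4189, v₂ = 0.6667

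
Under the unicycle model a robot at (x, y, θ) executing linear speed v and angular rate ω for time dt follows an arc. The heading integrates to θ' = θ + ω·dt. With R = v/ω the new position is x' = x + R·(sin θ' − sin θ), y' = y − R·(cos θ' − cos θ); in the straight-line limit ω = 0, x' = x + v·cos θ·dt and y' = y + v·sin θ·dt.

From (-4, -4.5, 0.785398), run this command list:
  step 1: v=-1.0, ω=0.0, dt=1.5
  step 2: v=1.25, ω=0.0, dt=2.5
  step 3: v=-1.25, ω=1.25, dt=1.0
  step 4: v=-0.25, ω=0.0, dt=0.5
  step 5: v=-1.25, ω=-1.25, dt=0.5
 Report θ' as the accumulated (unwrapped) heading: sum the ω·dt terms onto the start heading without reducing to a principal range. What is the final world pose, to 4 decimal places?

(-2.8887, -5.2257, 1.4104)

step 1: θ'=0.7854 (straight) → pose (-5.0607, -5.5607, 0.7854)
step 2: θ'=0.7854 (straight) → pose (-2.8510, -3.3510, 0.7854)
step 3: θ'=2.0354 (R=-1.0000) → pose (-3.0378, -4.5061, 2.0354)
step 4: θ'=2.0354 (straight) → pose (-2.9818, -4.6179, 2.0354)
step 5: θ'=1.4104 (R=1.0000) → pose (-2.8887, -5.2257, 1.4104)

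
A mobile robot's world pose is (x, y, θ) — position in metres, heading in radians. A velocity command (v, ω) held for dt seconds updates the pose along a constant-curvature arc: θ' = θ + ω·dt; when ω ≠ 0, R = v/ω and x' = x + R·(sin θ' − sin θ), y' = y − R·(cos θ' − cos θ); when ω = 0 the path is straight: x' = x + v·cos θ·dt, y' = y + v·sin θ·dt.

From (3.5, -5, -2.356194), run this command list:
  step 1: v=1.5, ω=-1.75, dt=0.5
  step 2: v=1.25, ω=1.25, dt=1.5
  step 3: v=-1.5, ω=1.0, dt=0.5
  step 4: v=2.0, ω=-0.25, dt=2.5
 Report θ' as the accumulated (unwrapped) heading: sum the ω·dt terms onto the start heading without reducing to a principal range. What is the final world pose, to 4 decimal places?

(3.3432, -10.3197, -1.4812)

step 1: θ'=-3.2312 (R=-0.8571) → pose (2.8172, -5.2476, -3.2312)
step 2: θ'=-1.3562 (R=1.0000) → pose (1.7507, -6.4566, -1.3562)
step 3: θ'=-0.8562 (R=-1.5000) → pose (1.4181, -5.7930, -0.8562)
step 4: θ'=-1.4812 (R=-8.0000) → pose (3.3432, -10.3197, -1.4812)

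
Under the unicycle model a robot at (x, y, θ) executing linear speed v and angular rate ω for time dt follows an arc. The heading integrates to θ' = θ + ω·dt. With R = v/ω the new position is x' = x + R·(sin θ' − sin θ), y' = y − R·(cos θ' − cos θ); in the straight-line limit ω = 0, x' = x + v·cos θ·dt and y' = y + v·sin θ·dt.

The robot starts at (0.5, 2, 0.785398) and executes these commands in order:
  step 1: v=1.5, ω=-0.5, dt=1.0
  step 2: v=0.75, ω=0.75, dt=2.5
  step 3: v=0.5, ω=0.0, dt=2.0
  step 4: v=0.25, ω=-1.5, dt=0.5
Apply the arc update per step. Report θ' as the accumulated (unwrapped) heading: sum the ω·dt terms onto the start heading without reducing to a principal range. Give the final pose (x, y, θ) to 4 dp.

step 1: θ'=0.2854 (R=-3.0000) → pose (1.7767, 2.7573, 0.2854)
step 2: θ'=2.1604 (R=1.0000) → pose (2.3263, 4.2729, 2.1604)
step 3: θ'=2.1604 (straight) → pose (1.7703, 5.1041, 2.1604)
step 4: θ'=1.4104 (R=-0.1667) → pose (1.7443, 5.2234, 1.4104)

(1.7443, 5.2234, 1.4104)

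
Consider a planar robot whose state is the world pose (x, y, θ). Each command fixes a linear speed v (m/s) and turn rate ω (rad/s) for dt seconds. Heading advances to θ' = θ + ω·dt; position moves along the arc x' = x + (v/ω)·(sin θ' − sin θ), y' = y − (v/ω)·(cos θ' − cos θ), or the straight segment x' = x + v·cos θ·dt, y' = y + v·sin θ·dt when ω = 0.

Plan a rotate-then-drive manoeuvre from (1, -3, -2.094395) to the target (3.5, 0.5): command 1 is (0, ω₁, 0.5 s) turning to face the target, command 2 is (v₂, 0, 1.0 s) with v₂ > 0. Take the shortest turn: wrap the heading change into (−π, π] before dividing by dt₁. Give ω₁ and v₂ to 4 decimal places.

heading to target = atan2(0.5−-3, 3.5−1) = 0.9505
Δθ = wrap(0.9505 − -2.0944) = 3.0449; ω₁ = Δθ/dt₁ = 6.0899
distance = √((3.5−1)² + (0.5−-3)²) = 4.3012; v₂ = distance/dt₂ = 4.3012

ω₁ = 6.0899, v₂ = 4.3012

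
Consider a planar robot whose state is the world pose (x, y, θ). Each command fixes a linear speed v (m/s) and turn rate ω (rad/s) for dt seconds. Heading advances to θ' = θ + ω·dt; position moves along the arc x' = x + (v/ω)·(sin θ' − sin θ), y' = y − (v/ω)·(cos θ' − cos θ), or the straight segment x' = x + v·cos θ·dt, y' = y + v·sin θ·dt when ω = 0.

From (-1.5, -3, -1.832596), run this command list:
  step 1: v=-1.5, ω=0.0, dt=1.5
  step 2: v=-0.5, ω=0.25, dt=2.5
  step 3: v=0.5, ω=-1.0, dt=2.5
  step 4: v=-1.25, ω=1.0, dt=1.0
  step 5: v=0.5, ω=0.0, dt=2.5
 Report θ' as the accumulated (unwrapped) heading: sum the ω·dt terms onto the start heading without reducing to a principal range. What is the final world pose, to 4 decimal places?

step 1: θ'=-1.8326 (straight) → pose (-0.9177, -0.8267, -1.8326)
step 2: θ'=-1.2076 (R=-2.0000) → pose (-0.9800, 0.4015, -1.2076)
step 3: θ'=-3.7076 (R=-0.5000) → pose (-1.7155, -0.1982, -3.7076)
step 4: θ'=-2.7076 (R=-1.2500) → pose (-0.5195, -0.2772, -2.7076)
step 5: θ'=-2.7076 (straight) → pose (-1.6537, -0.8028, -2.7076)

(-1.6537, -0.8028, -2.7076)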